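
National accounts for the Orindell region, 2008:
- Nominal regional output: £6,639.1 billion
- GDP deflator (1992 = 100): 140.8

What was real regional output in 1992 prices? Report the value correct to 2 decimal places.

£4,715.27 billion

Real regional output = Nominal / (GDP deflator/100) = 6639.1 / 1.408 = 4715.27.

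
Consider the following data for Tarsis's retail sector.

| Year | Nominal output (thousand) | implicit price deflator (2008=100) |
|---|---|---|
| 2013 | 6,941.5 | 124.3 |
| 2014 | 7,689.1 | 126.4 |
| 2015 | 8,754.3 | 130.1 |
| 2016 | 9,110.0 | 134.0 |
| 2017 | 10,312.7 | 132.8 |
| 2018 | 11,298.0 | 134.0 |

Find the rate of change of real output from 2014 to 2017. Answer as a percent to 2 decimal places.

Real output 2014 = 7689.1/1.264 = 6083.15.
Real output 2017 = 10312.7/1.328 = 7765.59.
Change = 7765.59/6083.15 − 1 = 0.2766.

27.66%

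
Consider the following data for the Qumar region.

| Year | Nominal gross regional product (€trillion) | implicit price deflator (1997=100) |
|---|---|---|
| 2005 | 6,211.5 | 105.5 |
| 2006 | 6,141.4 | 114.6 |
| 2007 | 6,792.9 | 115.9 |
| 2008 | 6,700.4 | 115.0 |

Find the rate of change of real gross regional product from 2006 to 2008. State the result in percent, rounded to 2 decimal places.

Real gross regional product 2006 = 6141.4/1.146 = 5358.99.
Real gross regional product 2008 = 6700.4/1.150 = 5826.43.
Change = 5826.43/5358.99 − 1 = 0.0872.

8.72%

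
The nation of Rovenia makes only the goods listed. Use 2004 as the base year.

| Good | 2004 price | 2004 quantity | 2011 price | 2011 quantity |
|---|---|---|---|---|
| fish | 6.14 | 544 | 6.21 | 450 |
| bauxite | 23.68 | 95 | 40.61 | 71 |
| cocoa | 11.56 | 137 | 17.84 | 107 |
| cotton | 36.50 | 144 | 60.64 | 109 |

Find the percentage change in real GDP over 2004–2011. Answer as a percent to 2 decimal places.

-22.28%

Real GDP 2004 = Nominal GDP 2004 = 6.14·544 + 23.68·95 + 11.56·137 + 36.50·144 = 12429.48.
Real GDP 2011 (at 2004 prices) = 6.14·450 + 23.68·71 + 11.56·107 + 36.50·109 = 9659.70.
Real growth = 9659.70/12429.48 − 1 = -0.2228.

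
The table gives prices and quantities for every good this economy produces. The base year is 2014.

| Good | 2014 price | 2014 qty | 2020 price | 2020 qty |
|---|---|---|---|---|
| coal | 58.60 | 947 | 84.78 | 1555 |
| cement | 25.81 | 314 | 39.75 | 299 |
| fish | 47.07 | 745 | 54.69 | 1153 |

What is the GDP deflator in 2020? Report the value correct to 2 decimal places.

Nominal GDP 2020 = 84.78·1555 + 39.75·299 + 54.69·1153 = 206775.72.
Real GDP 2020 (at 2014 prices) = 58.60·1555 + 25.81·299 + 47.07·1153 = 153111.90.
Deflator = Nominal/Real × 100 = 206775.72/153111.90 × 100 = 135.049.

135.05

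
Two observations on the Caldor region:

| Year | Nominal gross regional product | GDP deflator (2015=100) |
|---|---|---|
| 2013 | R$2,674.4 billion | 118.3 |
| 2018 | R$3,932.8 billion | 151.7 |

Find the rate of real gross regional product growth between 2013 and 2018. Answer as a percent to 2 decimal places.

14.68%

Deflate each year: 2013 → 2674.4/1.183 = 2260.69; 2018 → 3932.8/1.517 = 2592.49.
So real gross regional product changed by 2592.49/2260.69 − 1 = 0.1468, i.e. 14.68%.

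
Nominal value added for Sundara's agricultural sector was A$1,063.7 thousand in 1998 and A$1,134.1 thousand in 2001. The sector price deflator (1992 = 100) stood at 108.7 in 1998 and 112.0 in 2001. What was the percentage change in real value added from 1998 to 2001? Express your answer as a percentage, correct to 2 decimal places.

3.48%

Deflate each year: 1998 → 1063.7/1.087 = 978.56; 2001 → 1134.1/1.120 = 1012.59.
So real value added changed by 1012.59/978.56 − 1 = 0.0348, i.e. 3.48%.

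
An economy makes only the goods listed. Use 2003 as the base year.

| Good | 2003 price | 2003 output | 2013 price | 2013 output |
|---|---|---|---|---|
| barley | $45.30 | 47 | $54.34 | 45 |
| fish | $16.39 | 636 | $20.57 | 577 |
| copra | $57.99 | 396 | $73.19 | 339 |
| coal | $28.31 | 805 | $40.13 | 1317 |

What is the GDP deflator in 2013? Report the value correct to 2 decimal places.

Nominal GDP 2013 = 54.34·45 + 20.57·577 + 73.19·339 + 40.13·1317 = 91976.81.
Real GDP 2013 (at 2003 prices) = 45.30·45 + 16.39·577 + 57.99·339 + 28.31·1317 = 68438.41.
Deflator = Nominal/Real × 100 = 91976.81/68438.41 × 100 = 134.394.

134.39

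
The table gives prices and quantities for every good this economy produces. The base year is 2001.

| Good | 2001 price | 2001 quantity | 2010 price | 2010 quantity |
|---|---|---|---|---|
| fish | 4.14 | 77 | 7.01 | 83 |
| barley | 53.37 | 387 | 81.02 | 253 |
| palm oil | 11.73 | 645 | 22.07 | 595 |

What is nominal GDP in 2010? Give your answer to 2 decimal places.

Nominal GDP 2010 = Σ (p_2010 × q_2010) = 7.01·83 + 81.02·253 + 22.07·595 = 34211.54.

34211.54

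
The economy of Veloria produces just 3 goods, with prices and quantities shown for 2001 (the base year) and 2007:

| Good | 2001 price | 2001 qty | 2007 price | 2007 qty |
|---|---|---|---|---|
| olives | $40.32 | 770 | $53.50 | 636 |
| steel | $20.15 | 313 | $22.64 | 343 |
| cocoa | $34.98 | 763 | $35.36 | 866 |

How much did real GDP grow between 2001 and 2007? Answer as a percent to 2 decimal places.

-1.87%

Real GDP 2001 = Nominal GDP 2001 = 40.32·770 + 20.15·313 + 34.98·763 = 64043.09.
Real GDP 2007 (at 2001 prices) = 40.32·636 + 20.15·343 + 34.98·866 = 62847.65.
Real growth = 62847.65/64043.09 − 1 = -0.0187.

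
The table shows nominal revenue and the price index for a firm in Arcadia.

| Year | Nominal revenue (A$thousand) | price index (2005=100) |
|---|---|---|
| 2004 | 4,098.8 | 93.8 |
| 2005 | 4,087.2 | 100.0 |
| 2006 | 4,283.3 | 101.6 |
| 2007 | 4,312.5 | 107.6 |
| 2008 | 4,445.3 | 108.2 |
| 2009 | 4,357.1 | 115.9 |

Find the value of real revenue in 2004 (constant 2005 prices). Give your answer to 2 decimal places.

A$4,369.72 thousand

Real revenue 2004 = 4098.8 / 0.938 = 4369.72.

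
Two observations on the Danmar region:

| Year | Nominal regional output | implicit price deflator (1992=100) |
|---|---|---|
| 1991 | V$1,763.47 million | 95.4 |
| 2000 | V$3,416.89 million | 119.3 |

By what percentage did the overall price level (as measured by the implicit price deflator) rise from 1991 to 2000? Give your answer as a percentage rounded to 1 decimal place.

25.1%

Price-level change = 119.3 / 95.4 − 1 = 0.2505.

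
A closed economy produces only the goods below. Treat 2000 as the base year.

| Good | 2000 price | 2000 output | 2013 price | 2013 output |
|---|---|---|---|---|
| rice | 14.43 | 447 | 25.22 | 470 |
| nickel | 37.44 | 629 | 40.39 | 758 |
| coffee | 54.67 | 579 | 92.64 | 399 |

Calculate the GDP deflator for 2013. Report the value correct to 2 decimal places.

139.42

Nominal GDP 2013 = 25.22·470 + 40.39·758 + 92.64·399 = 79432.38.
Real GDP 2013 (at 2000 prices) = 14.43·470 + 37.44·758 + 54.67·399 = 56974.95.
Deflator = Nominal/Real × 100 = 79432.38/56974.95 × 100 = 139.416.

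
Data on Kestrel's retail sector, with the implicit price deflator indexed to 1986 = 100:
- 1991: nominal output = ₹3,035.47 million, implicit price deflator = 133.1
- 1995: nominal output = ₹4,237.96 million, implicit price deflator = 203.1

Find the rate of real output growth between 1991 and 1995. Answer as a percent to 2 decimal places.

Real output 1991 = 3035.47 / 1.331 = 2280.59.
Real output 1995 = 4237.96 / 2.031 = 2086.64.
Real growth = 2086.64 / 2280.59 − 1 = -0.0850.

-8.50%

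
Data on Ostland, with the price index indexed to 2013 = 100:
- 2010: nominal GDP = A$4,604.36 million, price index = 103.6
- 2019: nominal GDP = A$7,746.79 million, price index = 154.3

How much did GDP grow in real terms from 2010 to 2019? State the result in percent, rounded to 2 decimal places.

12.97%

Real GDP 2010 = 4604.36 / 1.036 = 4444.36.
Real GDP 2019 = 7746.79 / 1.543 = 5020.60.
Real growth = 5020.60 / 4444.36 − 1 = 0.1297.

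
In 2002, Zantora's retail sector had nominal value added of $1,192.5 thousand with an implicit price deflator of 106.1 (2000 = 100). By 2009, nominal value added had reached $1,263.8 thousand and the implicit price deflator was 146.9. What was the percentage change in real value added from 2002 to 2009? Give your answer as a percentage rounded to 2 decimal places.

Deflate each year: 2002 → 1192.5/1.061 = 1123.94; 2009 → 1263.8/1.469 = 860.31.
So real value added changed by 860.31/1123.94 − 1 = -0.2346, i.e. -23.46%.

-23.46%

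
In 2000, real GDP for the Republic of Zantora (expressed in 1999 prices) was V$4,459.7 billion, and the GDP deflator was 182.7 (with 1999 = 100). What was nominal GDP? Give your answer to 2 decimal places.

Nominal GDP = Real × (GDP deflator/100) = 4459.7 × 1.827 = 8147.87.

V$8,147.87 billion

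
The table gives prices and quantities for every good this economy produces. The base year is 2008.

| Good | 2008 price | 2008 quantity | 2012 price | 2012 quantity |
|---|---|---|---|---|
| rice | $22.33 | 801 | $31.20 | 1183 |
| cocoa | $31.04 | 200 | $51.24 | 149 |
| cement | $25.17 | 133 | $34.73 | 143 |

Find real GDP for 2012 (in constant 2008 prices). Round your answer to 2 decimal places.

$34640.66

Real GDP 2012 = Σ (p_2008 × q_2012) = 22.33·1183 + 31.04·149 + 25.17·143 = 34640.66.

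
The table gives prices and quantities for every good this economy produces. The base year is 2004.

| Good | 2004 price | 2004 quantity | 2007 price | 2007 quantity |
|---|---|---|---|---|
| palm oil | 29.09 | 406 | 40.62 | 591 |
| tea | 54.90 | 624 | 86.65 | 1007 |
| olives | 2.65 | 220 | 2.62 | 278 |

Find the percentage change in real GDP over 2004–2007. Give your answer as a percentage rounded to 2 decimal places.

Real GDP 2004 = Nominal GDP 2004 = 29.09·406 + 54.90·624 + 2.65·220 = 46651.14.
Real GDP 2007 (at 2004 prices) = 29.09·591 + 54.90·1007 + 2.65·278 = 73213.19.
Real growth = 73213.19/46651.14 − 1 = 0.5694.

56.94%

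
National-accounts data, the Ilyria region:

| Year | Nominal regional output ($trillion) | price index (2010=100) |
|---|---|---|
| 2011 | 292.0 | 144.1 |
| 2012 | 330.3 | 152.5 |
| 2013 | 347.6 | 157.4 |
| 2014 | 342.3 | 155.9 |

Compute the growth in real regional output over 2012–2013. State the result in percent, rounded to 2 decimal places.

Real regional output 2012 = 330.3/1.525 = 216.59.
Real regional output 2013 = 347.6/1.574 = 220.84.
Change = 220.84/216.59 − 1 = 0.0196.

1.96%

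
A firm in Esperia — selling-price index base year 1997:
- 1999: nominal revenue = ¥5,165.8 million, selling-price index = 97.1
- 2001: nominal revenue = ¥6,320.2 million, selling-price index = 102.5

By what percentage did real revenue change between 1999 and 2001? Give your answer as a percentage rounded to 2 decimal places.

Real revenue 1999 = 5165.8 / 0.971 = 5320.08.
Real revenue 2001 = 6320.2 / 1.025 = 6166.05.
Real growth = 6166.05 / 5320.08 − 1 = 0.1590.

15.90%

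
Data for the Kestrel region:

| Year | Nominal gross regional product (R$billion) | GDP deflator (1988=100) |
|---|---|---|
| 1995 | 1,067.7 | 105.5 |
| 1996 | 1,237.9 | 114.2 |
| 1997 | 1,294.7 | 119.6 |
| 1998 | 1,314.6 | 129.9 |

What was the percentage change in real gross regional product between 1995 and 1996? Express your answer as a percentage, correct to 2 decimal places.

7.11%

Real gross regional product 1995 = 1067.7/1.055 = 1012.04.
Real gross regional product 1996 = 1237.9/1.142 = 1083.98.
Change = 1083.98/1012.04 − 1 = 0.0711.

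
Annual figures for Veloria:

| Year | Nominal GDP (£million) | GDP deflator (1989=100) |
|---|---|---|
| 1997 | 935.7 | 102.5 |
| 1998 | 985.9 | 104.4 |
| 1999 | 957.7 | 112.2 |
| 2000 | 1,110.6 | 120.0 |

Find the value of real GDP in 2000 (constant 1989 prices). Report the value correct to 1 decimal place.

Real GDP 2000 = 1110.6 / 1.200 = 925.50.

£925.5 million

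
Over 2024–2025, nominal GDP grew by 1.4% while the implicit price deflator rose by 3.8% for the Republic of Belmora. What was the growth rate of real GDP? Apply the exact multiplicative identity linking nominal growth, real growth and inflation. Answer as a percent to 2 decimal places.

-2.31%

(1 + g_nom) = (1 + g_real)(1 + π), so g_real = 1.0140 / 1.0380 − 1 = -0.02312.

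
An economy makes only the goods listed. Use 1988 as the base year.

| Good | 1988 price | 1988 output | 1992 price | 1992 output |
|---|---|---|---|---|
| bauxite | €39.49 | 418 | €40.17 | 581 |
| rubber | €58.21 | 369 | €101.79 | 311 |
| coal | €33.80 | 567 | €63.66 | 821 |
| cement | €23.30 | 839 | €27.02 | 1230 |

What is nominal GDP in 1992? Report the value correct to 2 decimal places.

€140494.92

Nominal GDP 1992 = Σ (p_1992 × q_1992) = 40.17·581 + 101.79·311 + 63.66·821 + 27.02·1230 = 140494.92.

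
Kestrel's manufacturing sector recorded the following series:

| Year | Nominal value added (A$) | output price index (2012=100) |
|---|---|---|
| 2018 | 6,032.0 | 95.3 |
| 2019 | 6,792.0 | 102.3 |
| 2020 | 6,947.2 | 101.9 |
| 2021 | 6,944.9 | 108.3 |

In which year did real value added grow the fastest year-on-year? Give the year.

2019: real = 6792.0/1.023 = 6639.30; growth vs 2018 (6329.49) = 4.89%.
2020: real = 6947.2/1.019 = 6817.66; growth vs 2019 (6639.30) = 2.69%.
2021: real = 6944.9/1.083 = 6412.65; growth vs 2020 (6817.66) = -5.94%.

2019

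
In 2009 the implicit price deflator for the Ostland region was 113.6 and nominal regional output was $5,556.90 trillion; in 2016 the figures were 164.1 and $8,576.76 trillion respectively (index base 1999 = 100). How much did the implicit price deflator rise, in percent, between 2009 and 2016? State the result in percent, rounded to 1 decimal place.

44.5%

Price-level change = 164.1 / 113.6 − 1 = 0.4445.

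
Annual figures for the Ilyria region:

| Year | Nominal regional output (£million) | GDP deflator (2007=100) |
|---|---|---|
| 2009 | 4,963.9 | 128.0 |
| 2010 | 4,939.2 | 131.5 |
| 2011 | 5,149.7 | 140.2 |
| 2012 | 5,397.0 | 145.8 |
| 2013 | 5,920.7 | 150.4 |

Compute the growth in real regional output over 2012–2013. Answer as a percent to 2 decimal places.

6.35%

Real regional output 2012 = 5397.0/1.458 = 3701.65.
Real regional output 2013 = 5920.7/1.504 = 3936.64.
Change = 3936.64/3701.65 − 1 = 0.0635.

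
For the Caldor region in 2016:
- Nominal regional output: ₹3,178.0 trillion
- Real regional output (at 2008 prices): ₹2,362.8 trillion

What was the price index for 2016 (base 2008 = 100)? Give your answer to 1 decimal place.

price index = (Nominal / Real) × 100 = 3178.0 / 2362.8 × 100 = 134.50.

134.5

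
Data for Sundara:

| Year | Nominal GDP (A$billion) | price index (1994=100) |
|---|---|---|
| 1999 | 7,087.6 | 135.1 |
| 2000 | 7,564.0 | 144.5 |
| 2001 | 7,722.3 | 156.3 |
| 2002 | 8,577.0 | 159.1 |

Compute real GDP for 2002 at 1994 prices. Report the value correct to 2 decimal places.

A$5,390.95 billion

Real GDP 2002 = 8577.0 / 1.591 = 5390.95.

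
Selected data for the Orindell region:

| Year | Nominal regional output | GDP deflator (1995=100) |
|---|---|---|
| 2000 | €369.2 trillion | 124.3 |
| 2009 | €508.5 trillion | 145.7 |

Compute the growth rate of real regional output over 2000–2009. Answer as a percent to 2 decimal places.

17.50%

Real regional output 2000 = 369.2 / 1.243 = 297.02.
Real regional output 2009 = 508.5 / 1.457 = 349.00.
Real growth = 349.00 / 297.02 − 1 = 0.1750.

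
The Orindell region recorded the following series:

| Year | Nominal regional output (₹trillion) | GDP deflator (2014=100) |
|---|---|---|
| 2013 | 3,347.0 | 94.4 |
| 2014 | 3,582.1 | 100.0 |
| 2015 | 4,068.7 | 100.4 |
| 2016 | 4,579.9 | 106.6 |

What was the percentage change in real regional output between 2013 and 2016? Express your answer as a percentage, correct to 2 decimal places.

Real regional output 2013 = 3347.0/0.944 = 3545.55.
Real regional output 2016 = 4579.9/1.066 = 4296.34.
Change = 4296.34/3545.55 − 1 = 0.2118.

21.18%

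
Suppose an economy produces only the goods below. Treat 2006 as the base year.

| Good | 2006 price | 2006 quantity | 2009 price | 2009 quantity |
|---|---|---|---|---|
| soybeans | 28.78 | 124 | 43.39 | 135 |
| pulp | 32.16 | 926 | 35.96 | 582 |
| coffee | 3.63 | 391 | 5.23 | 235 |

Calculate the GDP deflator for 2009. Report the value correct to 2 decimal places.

119.44

Nominal GDP 2009 = 43.39·135 + 35.96·582 + 5.23·235 = 28015.42.
Real GDP 2009 (at 2006 prices) = 28.78·135 + 32.16·582 + 3.63·235 = 23455.47.
Deflator = Nominal/Real × 100 = 28015.42/23455.47 × 100 = 119.441.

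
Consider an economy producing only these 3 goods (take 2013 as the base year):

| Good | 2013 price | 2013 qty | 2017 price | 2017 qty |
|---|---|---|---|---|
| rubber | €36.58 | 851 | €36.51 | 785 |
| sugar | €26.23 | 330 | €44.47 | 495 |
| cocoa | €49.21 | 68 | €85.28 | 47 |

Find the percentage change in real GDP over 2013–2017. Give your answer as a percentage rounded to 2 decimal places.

Real GDP 2013 = Nominal GDP 2013 = 36.58·851 + 26.23·330 + 49.21·68 = 43131.76.
Real GDP 2017 (at 2013 prices) = 36.58·785 + 26.23·495 + 49.21·47 = 44012.02.
Real growth = 44012.02/43131.76 − 1 = 0.0204.

2.04%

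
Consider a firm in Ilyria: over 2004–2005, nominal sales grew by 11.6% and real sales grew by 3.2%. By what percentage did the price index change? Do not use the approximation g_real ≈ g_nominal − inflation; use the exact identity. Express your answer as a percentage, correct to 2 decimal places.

(1 + g_nom) = (1 + g_real)(1 + π), so π = 1.1160 / 1.0320 − 1 = 0.08140.

8.14%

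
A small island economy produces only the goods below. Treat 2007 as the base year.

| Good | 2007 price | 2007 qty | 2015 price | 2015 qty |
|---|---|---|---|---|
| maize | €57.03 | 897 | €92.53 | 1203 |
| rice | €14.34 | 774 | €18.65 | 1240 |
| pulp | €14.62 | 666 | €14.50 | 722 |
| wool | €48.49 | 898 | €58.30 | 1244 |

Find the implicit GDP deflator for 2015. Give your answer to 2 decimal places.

Nominal GDP 2015 = 92.53·1203 + 18.65·1240 + 14.50·722 + 58.30·1244 = 217433.79.
Real GDP 2015 (at 2007 prices) = 57.03·1203 + 14.34·1240 + 14.62·722 + 48.49·1244 = 157265.89.
Deflator = Nominal/Real × 100 = 217433.79/157265.89 × 100 = 138.259.

138.26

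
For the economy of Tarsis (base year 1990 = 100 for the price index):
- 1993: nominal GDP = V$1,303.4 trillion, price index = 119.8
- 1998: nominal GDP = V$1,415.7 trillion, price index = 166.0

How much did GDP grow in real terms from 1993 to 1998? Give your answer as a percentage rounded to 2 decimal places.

-21.61%

Real GDP 1993 = 1303.4 / 1.198 = 1087.98.
Real GDP 1998 = 1415.7 / 1.660 = 852.83.
Real growth = 852.83 / 1087.98 − 1 = -0.2161.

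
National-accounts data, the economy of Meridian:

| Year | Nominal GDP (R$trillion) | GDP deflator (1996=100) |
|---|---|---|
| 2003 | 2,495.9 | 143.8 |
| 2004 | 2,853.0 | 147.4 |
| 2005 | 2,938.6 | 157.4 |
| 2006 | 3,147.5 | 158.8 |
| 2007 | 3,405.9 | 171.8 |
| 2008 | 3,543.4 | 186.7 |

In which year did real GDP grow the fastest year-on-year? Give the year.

2004: real = 2853.0/1.474 = 1935.55; growth vs 2003 (1735.67) = 11.52%.
2005: real = 2938.6/1.574 = 1866.96; growth vs 2004 (1935.55) = -3.54%.
2006: real = 3147.5/1.588 = 1982.05; growth vs 2005 (1866.96) = 6.16%.
2007: real = 3405.9/1.718 = 1982.48; growth vs 2006 (1982.05) = 0.02%.
2008: real = 3543.4/1.867 = 1897.91; growth vs 2007 (1982.48) = -4.27%.

2004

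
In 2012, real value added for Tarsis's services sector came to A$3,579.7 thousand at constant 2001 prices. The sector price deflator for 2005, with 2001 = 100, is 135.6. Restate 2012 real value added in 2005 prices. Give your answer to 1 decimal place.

Real value added in 2005 prices = Real value added in 2001 prices × (P_2005/P_2001) = 3579.7 × 1.356 = 4854.07.

A$4,854.1 thousand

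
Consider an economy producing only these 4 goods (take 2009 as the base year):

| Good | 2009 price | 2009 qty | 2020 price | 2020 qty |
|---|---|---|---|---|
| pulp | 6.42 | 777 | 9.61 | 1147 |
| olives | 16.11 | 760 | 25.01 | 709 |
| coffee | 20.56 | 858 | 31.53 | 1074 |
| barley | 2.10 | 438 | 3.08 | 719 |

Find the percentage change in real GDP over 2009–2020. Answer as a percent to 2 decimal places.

Real GDP 2009 = Nominal GDP 2009 = 6.42·777 + 16.11·760 + 20.56·858 + 2.10·438 = 35792.22.
Real GDP 2020 (at 2009 prices) = 6.42·1147 + 16.11·709 + 20.56·1074 + 2.10·719 = 42377.07.
Real growth = 42377.07/35792.22 − 1 = 0.1840.

18.40%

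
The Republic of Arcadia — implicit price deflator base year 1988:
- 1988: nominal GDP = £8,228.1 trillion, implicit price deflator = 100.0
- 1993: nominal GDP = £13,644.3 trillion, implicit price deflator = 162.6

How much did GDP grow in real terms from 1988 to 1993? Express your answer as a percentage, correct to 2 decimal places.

1.98%

Real GDP 1988 = 8228.1 / 1.000 = 8228.10.
Real GDP 1993 = 13644.3 / 1.626 = 8391.33.
Real growth = 8391.33 / 8228.10 − 1 = 0.0198.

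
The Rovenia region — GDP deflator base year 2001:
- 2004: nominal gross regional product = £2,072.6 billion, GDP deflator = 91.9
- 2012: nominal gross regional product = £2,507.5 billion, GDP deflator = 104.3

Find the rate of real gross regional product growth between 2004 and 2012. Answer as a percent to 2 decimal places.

Real gross regional product 2004 = 2072.6 / 0.919 = 2255.28.
Real gross regional product 2012 = 2507.5 / 1.043 = 2404.12.
Real growth = 2404.12 / 2255.28 − 1 = 0.0660.

6.60%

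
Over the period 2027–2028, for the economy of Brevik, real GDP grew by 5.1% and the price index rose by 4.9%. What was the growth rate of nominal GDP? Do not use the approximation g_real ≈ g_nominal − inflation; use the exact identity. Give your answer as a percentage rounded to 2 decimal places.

(1 + g_nom) = (1 + g_real)(1 + π) = 1.0510 × 1.0490 = 1.10250.

10.25%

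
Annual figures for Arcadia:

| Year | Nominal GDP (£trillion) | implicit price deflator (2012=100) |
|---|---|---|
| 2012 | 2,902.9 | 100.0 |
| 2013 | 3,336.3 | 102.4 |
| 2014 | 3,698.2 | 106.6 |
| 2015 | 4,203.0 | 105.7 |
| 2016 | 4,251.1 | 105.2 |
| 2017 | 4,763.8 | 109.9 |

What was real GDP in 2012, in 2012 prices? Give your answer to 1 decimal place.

£2,902.9 trillion

Real GDP 2012 = 2902.9 / 1.000 = 2902.90.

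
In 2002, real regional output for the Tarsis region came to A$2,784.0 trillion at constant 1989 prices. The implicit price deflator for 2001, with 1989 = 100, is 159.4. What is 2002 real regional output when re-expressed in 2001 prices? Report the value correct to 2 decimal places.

A$4,437.70 trillion

Real regional output in 2001 prices = Real regional output in 1989 prices × (P_2001/P_1989) = 2784.0 × 1.594 = 4437.70.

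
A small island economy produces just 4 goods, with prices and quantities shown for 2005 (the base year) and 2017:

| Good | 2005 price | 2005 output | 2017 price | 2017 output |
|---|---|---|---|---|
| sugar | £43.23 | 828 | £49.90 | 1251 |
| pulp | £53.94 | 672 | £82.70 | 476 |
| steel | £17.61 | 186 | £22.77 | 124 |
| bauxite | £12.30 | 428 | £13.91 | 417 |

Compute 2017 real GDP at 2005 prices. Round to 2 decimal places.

Real GDP 2017 = Σ (p_2005 × q_2017) = 43.23·1251 + 53.94·476 + 17.61·124 + 12.30·417 = 87068.91.

£87068.91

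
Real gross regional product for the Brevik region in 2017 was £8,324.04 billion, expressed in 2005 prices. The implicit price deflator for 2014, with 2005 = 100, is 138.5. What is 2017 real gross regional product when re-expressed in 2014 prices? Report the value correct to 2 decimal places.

£11,528.80 billion

Real gross regional product in 2014 prices = Real gross regional product in 2005 prices × (P_2014/P_2005) = 8324.04 × 1.385 = 11528.80.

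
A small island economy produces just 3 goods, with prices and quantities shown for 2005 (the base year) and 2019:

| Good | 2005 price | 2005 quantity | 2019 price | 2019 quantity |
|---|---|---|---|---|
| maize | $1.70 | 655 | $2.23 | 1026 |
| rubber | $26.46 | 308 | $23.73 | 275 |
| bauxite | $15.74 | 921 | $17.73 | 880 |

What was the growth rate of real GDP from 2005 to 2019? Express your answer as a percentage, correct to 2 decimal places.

Real GDP 2005 = Nominal GDP 2005 = 1.70·655 + 26.46·308 + 15.74·921 = 23759.72.
Real GDP 2019 (at 2005 prices) = 1.70·1026 + 26.46·275 + 15.74·880 = 22871.90.
Real growth = 22871.90/23759.72 − 1 = -0.0374.

-3.74%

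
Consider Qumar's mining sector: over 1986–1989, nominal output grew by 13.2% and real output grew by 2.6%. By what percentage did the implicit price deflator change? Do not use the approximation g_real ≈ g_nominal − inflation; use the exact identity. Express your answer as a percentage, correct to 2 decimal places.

10.33%

(1 + g_nom) = (1 + g_real)(1 + π), so π = 1.1320 / 1.0260 − 1 = 0.10331.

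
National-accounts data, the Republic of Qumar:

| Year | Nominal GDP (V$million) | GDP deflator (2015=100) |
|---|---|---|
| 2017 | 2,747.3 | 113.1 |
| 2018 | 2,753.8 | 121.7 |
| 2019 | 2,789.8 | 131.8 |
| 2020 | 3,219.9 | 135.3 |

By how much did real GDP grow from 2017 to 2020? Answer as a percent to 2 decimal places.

Real GDP 2017 = 2747.3/1.131 = 2429.09.
Real GDP 2020 = 3219.9/1.353 = 2379.82.
Change = 2379.82/2429.09 − 1 = -0.0203.

-2.03%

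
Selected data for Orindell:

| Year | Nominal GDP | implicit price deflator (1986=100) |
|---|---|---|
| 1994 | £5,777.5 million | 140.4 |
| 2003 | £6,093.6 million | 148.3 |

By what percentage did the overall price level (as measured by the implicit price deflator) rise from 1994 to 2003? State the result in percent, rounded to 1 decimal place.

Price-level change = 148.3 / 140.4 − 1 = 0.0563.

5.6%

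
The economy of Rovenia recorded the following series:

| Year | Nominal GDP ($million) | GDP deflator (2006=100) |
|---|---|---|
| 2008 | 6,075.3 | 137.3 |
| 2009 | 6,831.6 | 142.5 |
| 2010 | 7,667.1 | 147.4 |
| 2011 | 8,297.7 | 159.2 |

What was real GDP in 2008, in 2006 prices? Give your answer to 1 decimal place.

$4,424.8 million

Real GDP 2008 = 6075.3 / 1.373 = 4424.84.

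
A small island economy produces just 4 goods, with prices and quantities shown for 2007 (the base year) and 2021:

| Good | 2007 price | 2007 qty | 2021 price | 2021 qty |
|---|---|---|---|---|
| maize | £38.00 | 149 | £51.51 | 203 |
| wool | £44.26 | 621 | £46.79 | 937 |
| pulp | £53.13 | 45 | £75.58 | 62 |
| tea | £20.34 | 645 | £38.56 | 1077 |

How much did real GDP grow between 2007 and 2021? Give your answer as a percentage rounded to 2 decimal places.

Real GDP 2007 = Nominal GDP 2007 = 38.00·149 + 44.26·621 + 53.13·45 + 20.34·645 = 48657.61.
Real GDP 2021 (at 2007 prices) = 38.00·203 + 44.26·937 + 53.13·62 + 20.34·1077 = 74385.86.
Real growth = 74385.86/48657.61 − 1 = 0.5288.

52.88%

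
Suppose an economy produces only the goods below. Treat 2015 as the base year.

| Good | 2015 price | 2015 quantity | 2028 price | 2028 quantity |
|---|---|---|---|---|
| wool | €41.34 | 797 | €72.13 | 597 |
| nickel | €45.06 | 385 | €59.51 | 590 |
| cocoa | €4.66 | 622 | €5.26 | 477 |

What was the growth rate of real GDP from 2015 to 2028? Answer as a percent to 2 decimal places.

0.55%

Real GDP 2015 = Nominal GDP 2015 = 41.34·797 + 45.06·385 + 4.66·622 = 53194.60.
Real GDP 2028 (at 2015 prices) = 41.34·597 + 45.06·590 + 4.66·477 = 53488.20.
Real growth = 53488.20/53194.60 − 1 = 0.0055.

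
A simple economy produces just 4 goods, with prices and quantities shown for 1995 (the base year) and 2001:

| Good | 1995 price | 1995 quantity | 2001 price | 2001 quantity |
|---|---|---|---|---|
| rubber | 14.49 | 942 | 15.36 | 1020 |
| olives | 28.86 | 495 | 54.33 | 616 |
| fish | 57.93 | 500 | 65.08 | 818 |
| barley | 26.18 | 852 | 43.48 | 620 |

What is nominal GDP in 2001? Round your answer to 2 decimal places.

129327.52

Nominal GDP 2001 = Σ (p_2001 × q_2001) = 15.36·1020 + 54.33·616 + 65.08·818 + 43.48·620 = 129327.52.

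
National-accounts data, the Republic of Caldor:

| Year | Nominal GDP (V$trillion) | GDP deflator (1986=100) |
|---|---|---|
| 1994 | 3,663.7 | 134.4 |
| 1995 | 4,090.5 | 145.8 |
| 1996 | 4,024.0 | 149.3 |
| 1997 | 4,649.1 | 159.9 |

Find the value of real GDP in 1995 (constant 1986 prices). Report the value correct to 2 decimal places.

Real GDP 1995 = 4090.5 / 1.458 = 2805.56.

V$2,805.56 trillion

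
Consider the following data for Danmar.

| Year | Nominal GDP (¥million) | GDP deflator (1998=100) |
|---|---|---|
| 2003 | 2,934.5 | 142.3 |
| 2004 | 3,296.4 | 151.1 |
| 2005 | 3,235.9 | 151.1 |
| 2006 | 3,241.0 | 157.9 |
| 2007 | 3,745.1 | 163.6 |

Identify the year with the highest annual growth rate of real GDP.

2004: real = 3296.4/1.511 = 2181.60; growth vs 2003 (2062.19) = 5.79%.
2005: real = 3235.9/1.511 = 2141.56; growth vs 2004 (2181.60) = -1.84%.
2006: real = 3241.0/1.579 = 2052.56; growth vs 2005 (2141.56) = -4.16%.
2007: real = 3745.1/1.636 = 2289.18; growth vs 2006 (2052.56) = 11.53%.

2007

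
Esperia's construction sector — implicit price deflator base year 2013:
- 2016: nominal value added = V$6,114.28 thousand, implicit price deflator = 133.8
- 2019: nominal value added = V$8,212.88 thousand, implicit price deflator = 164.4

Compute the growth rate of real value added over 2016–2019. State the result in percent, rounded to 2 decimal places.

9.32%

Real value added 2016 = 6114.28 / 1.338 = 4569.72.
Real value added 2019 = 8212.88 / 1.644 = 4995.67.
Real growth = 4995.67 / 4569.72 − 1 = 0.0932.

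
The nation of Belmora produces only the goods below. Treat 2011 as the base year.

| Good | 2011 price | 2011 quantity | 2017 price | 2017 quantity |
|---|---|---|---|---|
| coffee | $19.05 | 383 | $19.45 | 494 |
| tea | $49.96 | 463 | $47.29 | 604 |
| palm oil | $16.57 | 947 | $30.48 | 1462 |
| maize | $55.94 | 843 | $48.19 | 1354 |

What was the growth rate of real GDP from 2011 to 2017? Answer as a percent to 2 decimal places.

49.61%

Real GDP 2011 = Nominal GDP 2011 = 19.05·383 + 49.96·463 + 16.57·947 + 55.94·843 = 93276.84.
Real GDP 2017 (at 2011 prices) = 19.05·494 + 49.96·604 + 16.57·1462 + 55.94·1354 = 139554.64.
Real growth = 139554.64/93276.84 − 1 = 0.4961.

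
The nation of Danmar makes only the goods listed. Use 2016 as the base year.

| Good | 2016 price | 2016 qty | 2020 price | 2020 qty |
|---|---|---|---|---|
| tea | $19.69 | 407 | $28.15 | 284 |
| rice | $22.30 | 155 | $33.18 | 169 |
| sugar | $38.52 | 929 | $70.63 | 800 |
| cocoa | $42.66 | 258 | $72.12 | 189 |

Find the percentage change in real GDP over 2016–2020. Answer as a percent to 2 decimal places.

Real GDP 2016 = Nominal GDP 2016 = 19.69·407 + 22.30·155 + 38.52·929 + 42.66·258 = 58261.69.
Real GDP 2020 (at 2016 prices) = 19.69·284 + 22.30·169 + 38.52·800 + 42.66·189 = 48239.40.
Real growth = 48239.40/58261.69 − 1 = -0.1720.

-17.20%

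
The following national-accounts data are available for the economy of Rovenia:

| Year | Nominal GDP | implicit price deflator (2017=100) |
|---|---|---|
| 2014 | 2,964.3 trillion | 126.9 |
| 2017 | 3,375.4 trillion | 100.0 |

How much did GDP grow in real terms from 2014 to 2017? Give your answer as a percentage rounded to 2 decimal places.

44.50%

Deflate each year: 2014 → 2964.3/1.269 = 2335.93; 2017 → 3375.4/1.000 = 3375.40.
So real GDP changed by 3375.40/2335.93 − 1 = 0.4450, i.e. 44.50%.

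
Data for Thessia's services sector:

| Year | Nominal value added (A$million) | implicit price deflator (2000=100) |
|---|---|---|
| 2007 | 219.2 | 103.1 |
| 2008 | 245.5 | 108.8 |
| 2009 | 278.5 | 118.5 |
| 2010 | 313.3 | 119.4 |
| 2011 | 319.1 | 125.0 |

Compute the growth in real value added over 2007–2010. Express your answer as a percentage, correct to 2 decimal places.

Real value added 2007 = 219.2/1.031 = 212.61.
Real value added 2010 = 313.3/1.194 = 262.40.
Change = 262.40/212.61 − 1 = 0.2342.

23.42%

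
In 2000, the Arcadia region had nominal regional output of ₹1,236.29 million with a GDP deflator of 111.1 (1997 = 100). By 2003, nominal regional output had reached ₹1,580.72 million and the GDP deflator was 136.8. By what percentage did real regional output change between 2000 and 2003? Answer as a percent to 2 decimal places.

Real regional output 2000 = 1236.29 / 1.111 = 1112.77.
Real regional output 2003 = 1580.72 / 1.368 = 1155.50.
Real growth = 1155.50 / 1112.77 − 1 = 0.0384.

3.84%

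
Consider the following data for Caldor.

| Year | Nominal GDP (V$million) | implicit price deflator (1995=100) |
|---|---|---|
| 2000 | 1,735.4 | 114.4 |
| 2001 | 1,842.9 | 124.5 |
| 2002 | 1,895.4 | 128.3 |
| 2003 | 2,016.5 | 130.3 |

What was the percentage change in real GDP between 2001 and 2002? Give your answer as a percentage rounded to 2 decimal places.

Real GDP 2001 = 1842.9/1.245 = 1480.24.
Real GDP 2002 = 1895.4/1.283 = 1477.32.
Change = 1477.32/1480.24 − 1 = -0.0020.

-0.20%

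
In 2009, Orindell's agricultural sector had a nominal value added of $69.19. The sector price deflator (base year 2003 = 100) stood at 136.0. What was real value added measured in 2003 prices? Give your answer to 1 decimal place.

$50.9

Real value added = Nominal / (sector price deflator/100) = 69.19 / 1.360 = 50.88.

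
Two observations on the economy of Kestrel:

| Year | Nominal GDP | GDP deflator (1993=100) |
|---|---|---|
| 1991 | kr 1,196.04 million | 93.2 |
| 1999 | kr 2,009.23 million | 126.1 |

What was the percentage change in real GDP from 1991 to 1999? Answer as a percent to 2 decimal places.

Real GDP 1991 = 1196.04 / 0.932 = 1283.30.
Real GDP 1999 = 2009.23 / 1.261 = 1593.36.
Real growth = 1593.36 / 1283.30 − 1 = 0.2416.

24.16%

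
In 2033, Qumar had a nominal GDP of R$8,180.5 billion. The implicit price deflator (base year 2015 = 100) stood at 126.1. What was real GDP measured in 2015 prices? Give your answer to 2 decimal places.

Real GDP = Nominal / (implicit price deflator/100) = 8180.5 / 1.261 = 6487.31.

R$6,487.31 billion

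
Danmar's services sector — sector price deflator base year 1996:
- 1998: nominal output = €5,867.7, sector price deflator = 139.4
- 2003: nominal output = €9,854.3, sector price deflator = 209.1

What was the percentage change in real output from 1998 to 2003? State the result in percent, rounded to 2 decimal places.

11.96%

Real output 1998 = 5867.7 / 1.394 = 4209.25.
Real output 2003 = 9854.3 / 2.091 = 4712.72.
Real growth = 4712.72 / 4209.25 − 1 = 0.1196.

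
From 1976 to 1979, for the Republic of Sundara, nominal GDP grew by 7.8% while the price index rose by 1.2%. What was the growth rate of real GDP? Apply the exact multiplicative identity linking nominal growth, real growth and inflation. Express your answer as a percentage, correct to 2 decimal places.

6.52%

(1 + g_nom) = (1 + g_real)(1 + π), so g_real = 1.0780 / 1.0120 − 1 = 0.06522.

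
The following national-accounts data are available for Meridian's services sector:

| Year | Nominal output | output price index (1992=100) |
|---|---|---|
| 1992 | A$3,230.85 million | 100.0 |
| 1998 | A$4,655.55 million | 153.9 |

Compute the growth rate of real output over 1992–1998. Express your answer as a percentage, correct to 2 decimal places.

-6.37%

Deflate each year: 1992 → 3230.85/1.000 = 3230.85; 1998 → 4655.55/1.539 = 3025.05.
So real output changed by 3025.05/3230.85 − 1 = -0.0637, i.e. -6.37%.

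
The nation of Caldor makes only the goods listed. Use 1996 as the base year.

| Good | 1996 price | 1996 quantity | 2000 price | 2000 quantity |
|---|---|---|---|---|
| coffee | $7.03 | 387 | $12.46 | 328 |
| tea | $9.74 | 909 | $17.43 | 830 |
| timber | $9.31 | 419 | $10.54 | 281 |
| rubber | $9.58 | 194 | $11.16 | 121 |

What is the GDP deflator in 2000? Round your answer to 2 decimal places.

Nominal GDP 2000 = 12.46·328 + 17.43·830 + 10.54·281 + 11.16·121 = 22865.88.
Real GDP 2000 (at 1996 prices) = 7.03·328 + 9.74·830 + 9.31·281 + 9.58·121 = 14165.33.
Deflator = Nominal/Real × 100 = 22865.88/14165.33 × 100 = 161.421.

161.42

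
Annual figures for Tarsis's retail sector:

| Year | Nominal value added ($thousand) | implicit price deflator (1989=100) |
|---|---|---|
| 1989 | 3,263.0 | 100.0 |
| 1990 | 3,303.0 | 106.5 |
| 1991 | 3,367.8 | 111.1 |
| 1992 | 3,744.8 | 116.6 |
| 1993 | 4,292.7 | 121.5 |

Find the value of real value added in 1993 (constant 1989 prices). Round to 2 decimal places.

Real value added 1993 = 4292.7 / 1.215 = 3533.09.

$3,533.09 thousand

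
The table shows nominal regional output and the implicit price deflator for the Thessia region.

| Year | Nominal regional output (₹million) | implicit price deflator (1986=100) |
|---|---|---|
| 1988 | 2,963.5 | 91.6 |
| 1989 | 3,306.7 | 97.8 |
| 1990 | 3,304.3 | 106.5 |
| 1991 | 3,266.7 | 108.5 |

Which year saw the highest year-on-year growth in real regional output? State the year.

1989: real = 3306.7/0.978 = 3381.08; growth vs 1988 (3235.26) = 4.51%.
1990: real = 3304.3/1.065 = 3102.63; growth vs 1989 (3381.08) = -8.24%.
1991: real = 3266.7/1.085 = 3010.78; growth vs 1990 (3102.63) = -2.96%.

1989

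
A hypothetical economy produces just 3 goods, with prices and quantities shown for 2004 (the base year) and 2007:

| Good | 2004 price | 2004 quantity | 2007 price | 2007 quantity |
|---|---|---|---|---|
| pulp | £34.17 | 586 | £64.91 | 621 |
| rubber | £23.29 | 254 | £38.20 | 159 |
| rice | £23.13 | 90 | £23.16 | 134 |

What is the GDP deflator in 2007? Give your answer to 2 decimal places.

176.60

Nominal GDP 2007 = 64.91·621 + 38.20·159 + 23.16·134 = 49486.35.
Real GDP 2007 (at 2004 prices) = 34.17·621 + 23.29·159 + 23.13·134 = 28022.10.
Deflator = Nominal/Real × 100 = 49486.35/28022.10 × 100 = 176.598.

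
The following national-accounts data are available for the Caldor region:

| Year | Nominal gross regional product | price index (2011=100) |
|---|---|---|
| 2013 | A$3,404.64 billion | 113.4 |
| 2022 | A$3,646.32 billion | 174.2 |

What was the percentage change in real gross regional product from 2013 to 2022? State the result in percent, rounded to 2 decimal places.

-30.28%

Deflate each year: 2013 → 3404.64/1.134 = 3002.33; 2022 → 3646.32/1.742 = 2093.18.
So real gross regional product changed by 2093.18/3002.33 − 1 = -0.3028, i.e. -30.28%.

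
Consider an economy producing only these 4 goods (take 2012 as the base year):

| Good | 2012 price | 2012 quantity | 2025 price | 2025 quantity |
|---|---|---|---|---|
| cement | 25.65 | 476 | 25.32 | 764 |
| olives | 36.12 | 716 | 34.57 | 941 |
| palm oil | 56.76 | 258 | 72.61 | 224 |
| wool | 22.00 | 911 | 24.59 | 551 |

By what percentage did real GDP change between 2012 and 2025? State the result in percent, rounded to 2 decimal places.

Real GDP 2012 = Nominal GDP 2012 = 25.65·476 + 36.12·716 + 56.76·258 + 22.00·911 = 72757.40.
Real GDP 2025 (at 2012 prices) = 25.65·764 + 36.12·941 + 56.76·224 + 22.00·551 = 78421.76.
Real growth = 78421.76/72757.40 − 1 = 0.0779.

7.79%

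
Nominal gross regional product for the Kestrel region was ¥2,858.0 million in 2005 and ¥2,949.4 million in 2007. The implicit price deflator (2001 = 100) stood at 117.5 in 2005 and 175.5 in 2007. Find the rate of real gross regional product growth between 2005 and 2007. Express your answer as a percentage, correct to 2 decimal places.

Deflate each year: 2005 → 2858.0/1.175 = 2432.34; 2007 → 2949.4/1.755 = 1680.57.
So real gross regional product changed by 1680.57/2432.34 − 1 = -0.3091, i.e. -30.91%.

-30.91%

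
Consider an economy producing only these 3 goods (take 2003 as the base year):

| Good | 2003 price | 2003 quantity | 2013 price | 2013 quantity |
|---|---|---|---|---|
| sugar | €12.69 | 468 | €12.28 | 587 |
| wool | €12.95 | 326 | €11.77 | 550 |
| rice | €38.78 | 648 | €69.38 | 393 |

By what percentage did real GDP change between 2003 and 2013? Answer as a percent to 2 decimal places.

Real GDP 2003 = Nominal GDP 2003 = 12.69·468 + 12.95·326 + 38.78·648 = 35290.06.
Real GDP 2013 (at 2003 prices) = 12.69·587 + 12.95·550 + 38.78·393 = 29812.07.
Real growth = 29812.07/35290.06 − 1 = -0.1552.

-15.52%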